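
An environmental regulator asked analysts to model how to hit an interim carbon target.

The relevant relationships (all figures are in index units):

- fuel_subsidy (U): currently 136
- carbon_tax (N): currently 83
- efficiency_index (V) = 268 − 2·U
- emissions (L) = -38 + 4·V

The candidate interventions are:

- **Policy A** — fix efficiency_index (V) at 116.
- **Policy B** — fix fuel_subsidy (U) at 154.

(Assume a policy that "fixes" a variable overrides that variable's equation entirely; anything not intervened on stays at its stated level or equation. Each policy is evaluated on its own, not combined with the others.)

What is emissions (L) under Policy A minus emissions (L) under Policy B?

624

Policy A (V := 116):
  U = 136
  V = 116
  L = -38 + 4·116 = 426
Policy B (U := 154):
  U = 154
  V = 268 − 2·154 = -40
  L = -38 + 4·(-40) = -198
L: 426 − (-198) = 624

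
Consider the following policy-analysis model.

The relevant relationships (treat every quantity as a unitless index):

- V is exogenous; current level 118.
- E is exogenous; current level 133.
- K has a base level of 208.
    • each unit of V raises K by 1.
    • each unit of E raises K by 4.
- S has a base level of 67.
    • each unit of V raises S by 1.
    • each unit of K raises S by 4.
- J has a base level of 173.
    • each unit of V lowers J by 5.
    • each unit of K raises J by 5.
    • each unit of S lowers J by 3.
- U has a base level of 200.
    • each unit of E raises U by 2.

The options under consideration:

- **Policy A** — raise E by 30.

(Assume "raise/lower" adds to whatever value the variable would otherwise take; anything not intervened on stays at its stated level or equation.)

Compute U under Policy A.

Policy A (E + 30):
  E = 133 + 30 = 163
  U = 200 + 2·163 = 526

526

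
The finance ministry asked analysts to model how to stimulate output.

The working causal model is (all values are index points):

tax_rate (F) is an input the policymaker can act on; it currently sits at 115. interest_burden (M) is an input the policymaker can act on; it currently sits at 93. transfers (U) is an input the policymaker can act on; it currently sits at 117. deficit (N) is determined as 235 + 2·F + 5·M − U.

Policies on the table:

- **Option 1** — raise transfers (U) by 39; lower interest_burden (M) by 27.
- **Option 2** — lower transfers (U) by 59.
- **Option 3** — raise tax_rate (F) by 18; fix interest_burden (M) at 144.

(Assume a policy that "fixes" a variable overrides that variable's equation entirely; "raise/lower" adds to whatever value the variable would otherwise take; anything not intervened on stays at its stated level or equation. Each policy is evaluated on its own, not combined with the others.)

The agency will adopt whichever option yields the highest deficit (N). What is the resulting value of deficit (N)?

Option 1 (U + 39, M − 27):
  F = 115
  M = 93 − 27 = 66
  U = 117 + 39 = 156
  N = 235 + 2·115 + 5·66 − 156 = 639
Option 2 (U − 59):
  F = 115
  M = 93
  U = 117 − 59 = 58
  N = 235 + 2·115 + 5·93 − 58 = 872
Option 3 (F + 18, M := 144):
  F = 115 + 18 = 133
  M = 144
  U = 117
  N = 235 + 2·133 + 5·144 − 117 = 1104
Comparing — Option 1: N=639, Option 2: N=872, Option 3: N=1104. Highest is 1104 (Option 3).

1104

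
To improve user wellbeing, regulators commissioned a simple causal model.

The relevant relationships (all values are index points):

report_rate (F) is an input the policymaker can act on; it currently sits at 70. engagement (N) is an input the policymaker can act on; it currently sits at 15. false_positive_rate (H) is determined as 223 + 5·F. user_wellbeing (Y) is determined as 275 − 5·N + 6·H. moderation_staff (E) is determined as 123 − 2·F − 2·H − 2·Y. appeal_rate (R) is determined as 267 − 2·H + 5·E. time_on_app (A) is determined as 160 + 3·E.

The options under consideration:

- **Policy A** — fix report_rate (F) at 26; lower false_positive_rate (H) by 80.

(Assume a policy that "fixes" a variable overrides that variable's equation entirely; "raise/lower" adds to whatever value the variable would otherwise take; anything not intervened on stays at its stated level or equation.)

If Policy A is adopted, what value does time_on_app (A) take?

-12293

Policy A (F := 26, H − 80):
  F = 26
  N = 15
  H = 223 + 5·26 (−80 from intervention) = 273
  Y = 275 − 5·15 + 6·273 = 1838
  E = 123 − 2·26 − 2·273 − 2·1838 = -4151
  A = 160 + 3·(-4151) = -12293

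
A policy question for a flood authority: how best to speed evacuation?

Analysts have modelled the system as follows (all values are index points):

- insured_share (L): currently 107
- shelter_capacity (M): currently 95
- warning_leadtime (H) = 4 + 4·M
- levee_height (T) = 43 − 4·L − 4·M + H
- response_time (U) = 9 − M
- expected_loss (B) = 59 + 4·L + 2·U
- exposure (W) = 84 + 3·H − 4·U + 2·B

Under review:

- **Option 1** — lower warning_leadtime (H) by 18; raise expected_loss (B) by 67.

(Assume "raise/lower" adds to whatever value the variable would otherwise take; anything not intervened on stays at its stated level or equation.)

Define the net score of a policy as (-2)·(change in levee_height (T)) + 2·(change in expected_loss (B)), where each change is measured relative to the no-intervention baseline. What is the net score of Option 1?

170

Baseline:
  L = 107
  M = 95
  H = 4 + 4·95 = 384
  T = 43 − 4·107 − 4·95 + 384 = -381
  U = 9 − 95 = -86
  B = 59 + 4·107 + 2·(-86) = 315
Option 1 (H − 18, B + 67):
  L = 107
  M = 95
  H = 4 + 4·95 (−18 from intervention) = 366
  T = 43 − 4·107 − 4·95 + 366 = -399
  U = 9 − 95 = -86
  B = 59 + 4·107 + 2·(-86) (+67 from intervention) = 382
ΔT = -399 − (-381) = -18; ΔB = 382 − 315 = 67
Score = (-2)·(-18) + 2·67 = 170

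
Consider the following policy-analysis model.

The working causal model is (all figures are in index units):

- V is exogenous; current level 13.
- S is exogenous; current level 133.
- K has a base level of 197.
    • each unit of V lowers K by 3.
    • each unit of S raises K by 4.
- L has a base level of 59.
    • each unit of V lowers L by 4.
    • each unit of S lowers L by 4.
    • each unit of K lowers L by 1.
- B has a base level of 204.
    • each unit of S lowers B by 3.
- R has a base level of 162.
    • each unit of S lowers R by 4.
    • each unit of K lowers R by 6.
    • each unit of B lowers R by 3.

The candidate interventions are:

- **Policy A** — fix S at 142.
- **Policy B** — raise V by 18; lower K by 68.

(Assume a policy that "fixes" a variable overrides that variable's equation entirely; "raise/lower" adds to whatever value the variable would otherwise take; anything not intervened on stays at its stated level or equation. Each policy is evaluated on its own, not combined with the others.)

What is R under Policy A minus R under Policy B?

Policy A (S := 142):
  V = 13
  S = 142
  K = 197 − 3·13 + 4·142 = 726
  B = 204 − 3·142 = -222
  R = 162 − 4·142 − 6·726 − 3·(-222) = -4096
Policy B (V + 18, K − 68):
  V = 13 + 18 = 31
  S = 133
  K = 197 − 3·31 + 4·133 (−68 from intervention) = 568
  B = 204 − 3·133 = -195
  R = 162 − 4·133 − 6·568 − 3·(-195) = -3193
R: -4096 − (-3193) = -903

-903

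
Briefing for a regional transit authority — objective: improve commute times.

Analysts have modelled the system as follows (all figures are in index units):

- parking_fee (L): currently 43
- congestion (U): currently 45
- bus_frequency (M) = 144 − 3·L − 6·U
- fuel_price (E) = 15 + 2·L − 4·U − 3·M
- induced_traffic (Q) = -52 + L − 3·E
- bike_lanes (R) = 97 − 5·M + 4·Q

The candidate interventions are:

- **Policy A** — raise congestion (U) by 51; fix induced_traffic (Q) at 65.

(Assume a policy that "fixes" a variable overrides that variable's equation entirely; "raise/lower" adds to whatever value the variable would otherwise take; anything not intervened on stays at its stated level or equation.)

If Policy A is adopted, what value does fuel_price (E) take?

1400

Policy A (U + 51, Q := 65):
  L = 43
  U = 45 + 51 = 96
  M = 144 − 3·43 − 6·96 = -561
  E = 15 + 2·43 − 4·96 − 3·(-561) = 1400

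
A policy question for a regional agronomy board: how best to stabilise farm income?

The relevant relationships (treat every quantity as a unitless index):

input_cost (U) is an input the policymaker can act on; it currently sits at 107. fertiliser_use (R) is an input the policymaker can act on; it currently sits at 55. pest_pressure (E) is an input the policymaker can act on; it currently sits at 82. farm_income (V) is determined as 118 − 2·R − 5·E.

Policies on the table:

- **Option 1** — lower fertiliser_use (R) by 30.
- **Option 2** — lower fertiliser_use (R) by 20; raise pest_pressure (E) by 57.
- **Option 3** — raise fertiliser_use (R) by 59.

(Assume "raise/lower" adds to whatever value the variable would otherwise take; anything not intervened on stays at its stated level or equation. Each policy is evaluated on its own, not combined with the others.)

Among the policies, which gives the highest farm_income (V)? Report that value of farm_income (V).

Option 1 (R − 30):
  R = 55 − 30 = 25
  E = 82
  V = 118 − 2·25 − 5·82 = -342
Option 2 (R − 20, E + 57):
  R = 55 − 20 = 35
  E = 82 + 57 = 139
  V = 118 − 2·35 − 5·139 = -647
Option 3 (R + 59):
  R = 55 + 59 = 114
  E = 82
  V = 118 − 2·114 − 5·82 = -520
Comparing — Option 1: V=-342, Option 2: V=-647, Option 3: V=-520. Highest is -342 (Option 1).

-342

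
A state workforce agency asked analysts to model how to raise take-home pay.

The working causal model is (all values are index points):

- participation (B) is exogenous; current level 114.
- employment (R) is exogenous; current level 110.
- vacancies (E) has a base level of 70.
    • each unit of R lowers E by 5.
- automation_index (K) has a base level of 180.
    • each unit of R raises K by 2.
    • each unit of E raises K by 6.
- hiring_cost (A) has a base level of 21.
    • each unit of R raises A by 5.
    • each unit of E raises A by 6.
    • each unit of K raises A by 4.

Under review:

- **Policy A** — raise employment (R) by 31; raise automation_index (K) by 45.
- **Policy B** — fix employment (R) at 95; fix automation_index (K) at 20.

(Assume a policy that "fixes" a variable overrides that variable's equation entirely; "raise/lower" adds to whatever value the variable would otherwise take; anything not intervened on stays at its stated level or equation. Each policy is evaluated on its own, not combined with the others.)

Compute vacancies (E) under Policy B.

Policy B (R := 95, K := 20):
  R = 95
  E = 70 − 5·95 = -405

-405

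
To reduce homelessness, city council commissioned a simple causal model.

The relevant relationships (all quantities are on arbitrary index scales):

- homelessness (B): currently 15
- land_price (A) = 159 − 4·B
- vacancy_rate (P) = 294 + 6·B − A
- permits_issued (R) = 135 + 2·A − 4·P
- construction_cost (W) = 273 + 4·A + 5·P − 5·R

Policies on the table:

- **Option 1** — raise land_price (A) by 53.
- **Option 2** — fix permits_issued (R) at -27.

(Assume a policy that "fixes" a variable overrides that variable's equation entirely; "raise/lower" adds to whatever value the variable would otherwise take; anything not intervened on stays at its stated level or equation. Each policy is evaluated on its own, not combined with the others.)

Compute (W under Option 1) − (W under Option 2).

Option 1 (A + 53):
  B = 15
  A = 159 − 4·15 (+53 from intervention) = 152
  P = 294 + 6·15 − 152 = 232
  R = 135 + 2·152 − 4·232 = -489
  W = 273 + 4·152 + 5·232 − 5·(-489) = 4486
Option 2 (R := -27):
  B = 15
  A = 159 − 4·15 = 99
  P = 294 + 6·15 − 99 = 285
  R = -27
  W = 273 + 4·99 + 5·285 − 5·(-27) = 2229
W: 4486 − 2229 = 2257

2257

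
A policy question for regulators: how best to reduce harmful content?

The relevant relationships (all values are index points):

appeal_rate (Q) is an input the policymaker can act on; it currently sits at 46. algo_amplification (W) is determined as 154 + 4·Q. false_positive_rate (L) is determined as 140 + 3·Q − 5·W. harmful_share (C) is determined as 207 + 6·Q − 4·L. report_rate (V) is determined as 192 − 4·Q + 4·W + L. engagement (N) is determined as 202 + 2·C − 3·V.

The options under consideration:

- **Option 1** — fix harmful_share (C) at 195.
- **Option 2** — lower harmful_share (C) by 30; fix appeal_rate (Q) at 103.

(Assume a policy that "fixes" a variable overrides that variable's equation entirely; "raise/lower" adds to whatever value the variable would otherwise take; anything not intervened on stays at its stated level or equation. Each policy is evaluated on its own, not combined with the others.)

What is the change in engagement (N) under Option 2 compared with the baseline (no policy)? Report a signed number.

Baseline:
  Q = 46
  W = 154 + 4·46 = 338
  L = 140 + 3·46 − 5·338 = -1412
  C = 207 + 6·46 − 4·(-1412) = 6131
  V = 192 − 4·46 + 4·338 + (-1412) = -52
  N = 202 + 2·6131 − 3·(-52) = 12620
Option 2 (C − 30, Q := 103):
  Q = 103
  W = 154 + 4·103 = 566
  L = 140 + 3·103 − 5·566 = -2381
  C = 207 + 6·103 − 4·(-2381) (−30 from intervention) = 10319
  V = 192 − 4·103 + 4·566 + (-2381) = -337
  N = 202 + 2·10319 − 3·(-337) = 21851
Change in N: 21851 − 12620 = 9231

9231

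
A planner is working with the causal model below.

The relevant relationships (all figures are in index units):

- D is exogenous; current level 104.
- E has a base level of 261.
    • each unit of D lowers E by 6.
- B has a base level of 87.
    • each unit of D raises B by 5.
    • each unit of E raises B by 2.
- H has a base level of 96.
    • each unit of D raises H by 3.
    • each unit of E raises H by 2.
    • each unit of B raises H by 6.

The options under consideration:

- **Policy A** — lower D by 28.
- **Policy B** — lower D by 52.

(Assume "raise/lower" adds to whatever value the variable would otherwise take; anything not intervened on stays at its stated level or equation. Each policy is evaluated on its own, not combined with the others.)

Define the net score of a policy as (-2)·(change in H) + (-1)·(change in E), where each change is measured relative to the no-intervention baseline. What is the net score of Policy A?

Baseline:
  D = 104
  E = 261 − 6·104 = -363
  B = 87 + 5·104 + 2·(-363) = -119
  H = 96 + 3·104 + 2·(-363) + 6·(-119) = -1032
Policy A (D − 28):
  D = 104 − 28 = 76
  E = 261 − 6·76 = -195
  B = 87 + 5·76 + 2·(-195) = 77
  H = 96 + 3·76 + 2·(-195) + 6·77 = 396
ΔH = 396 − (-1032) = 1428; ΔE = -195 − (-363) = 168
Score = (-2)·1428 + (-1)·168 = -3024

-3024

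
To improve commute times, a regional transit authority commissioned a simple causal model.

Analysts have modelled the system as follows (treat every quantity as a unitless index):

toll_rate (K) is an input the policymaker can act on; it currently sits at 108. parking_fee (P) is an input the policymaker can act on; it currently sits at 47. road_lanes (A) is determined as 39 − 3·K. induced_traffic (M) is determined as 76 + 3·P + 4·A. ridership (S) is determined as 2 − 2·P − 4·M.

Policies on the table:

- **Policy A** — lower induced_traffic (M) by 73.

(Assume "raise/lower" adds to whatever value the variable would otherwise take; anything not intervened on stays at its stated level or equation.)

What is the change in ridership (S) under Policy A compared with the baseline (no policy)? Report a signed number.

Baseline:
  K = 108
  P = 47
  A = 39 − 3·108 = -285
  M = 76 + 3·47 + 4·(-285) = -923
  S = 2 − 2·47 − 4·(-923) = 3600
Policy A (M − 73):
  K = 108
  P = 47
  A = 39 − 3·108 = -285
  M = 76 + 3·47 + 4·(-285) (−73 from intervention) = -996
  S = 2 − 2·47 − 4·(-996) = 3892
Change in S: 3892 − 3600 = 292

292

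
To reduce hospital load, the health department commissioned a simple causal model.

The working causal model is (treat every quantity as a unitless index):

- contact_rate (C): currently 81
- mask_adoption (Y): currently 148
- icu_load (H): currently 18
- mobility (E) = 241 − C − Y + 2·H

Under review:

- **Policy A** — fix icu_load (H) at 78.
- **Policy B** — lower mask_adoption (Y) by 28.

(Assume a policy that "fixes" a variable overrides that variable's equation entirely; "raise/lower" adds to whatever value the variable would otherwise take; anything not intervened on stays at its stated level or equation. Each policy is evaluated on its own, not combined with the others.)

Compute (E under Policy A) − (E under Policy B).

Policy A (H := 78):
  C = 81
  Y = 148
  H = 78
  E = 241 − 81 − 148 + 2·78 = 168
Policy B (Y − 28):
  C = 81
  Y = 148 − 28 = 120
  H = 18
  E = 241 − 81 − 120 + 2·18 = 76
E: 168 − 76 = 92

92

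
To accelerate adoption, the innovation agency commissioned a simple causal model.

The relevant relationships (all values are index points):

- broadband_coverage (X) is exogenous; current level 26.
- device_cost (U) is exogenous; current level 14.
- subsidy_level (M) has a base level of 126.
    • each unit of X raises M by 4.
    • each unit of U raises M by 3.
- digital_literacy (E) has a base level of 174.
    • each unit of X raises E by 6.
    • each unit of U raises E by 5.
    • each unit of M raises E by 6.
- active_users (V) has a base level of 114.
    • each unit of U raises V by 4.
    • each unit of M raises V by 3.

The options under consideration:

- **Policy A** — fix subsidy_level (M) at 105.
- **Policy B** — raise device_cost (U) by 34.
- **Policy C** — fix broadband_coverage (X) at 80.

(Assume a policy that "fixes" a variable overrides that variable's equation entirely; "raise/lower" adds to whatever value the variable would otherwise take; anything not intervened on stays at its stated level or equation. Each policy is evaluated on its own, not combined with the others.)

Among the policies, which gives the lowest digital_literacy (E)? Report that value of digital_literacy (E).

Policy A (M := 105):
  X = 26
  U = 14
  M = 105
  E = 174 + 6·26 + 5·14 + 6·105 = 1030
Policy B (U + 34):
  X = 26
  U = 14 + 34 = 48
  M = 126 + 4·26 + 3·48 = 374
  E = 174 + 6·26 + 5·48 + 6·374 = 2814
Policy C (X := 80):
  X = 80
  U = 14
  M = 126 + 4·80 + 3·14 = 488
  E = 174 + 6·80 + 5·14 + 6·488 = 3652
Comparing — Policy A: E=1030, Policy B: E=2814, Policy C: E=3652. Lowest is 1030 (Policy A).

1030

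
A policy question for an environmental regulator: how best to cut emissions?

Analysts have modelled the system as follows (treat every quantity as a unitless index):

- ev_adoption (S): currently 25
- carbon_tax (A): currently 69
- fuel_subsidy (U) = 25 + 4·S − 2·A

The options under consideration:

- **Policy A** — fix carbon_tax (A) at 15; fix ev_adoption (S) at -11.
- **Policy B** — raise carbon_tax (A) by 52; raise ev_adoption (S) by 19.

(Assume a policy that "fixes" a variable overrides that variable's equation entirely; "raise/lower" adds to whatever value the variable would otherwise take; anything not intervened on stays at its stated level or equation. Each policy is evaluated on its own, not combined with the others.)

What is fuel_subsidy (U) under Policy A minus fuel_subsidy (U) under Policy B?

Policy A (A := 15, S := -11):
  S = -11
  A = 15
  U = 25 + 4·(-11) − 2·15 = -49
Policy B (A + 52, S + 19):
  S = 25 + 19 = 44
  A = 69 + 52 = 121
  U = 25 + 4·44 − 2·121 = -41
U: -49 − (-41) = -8

-8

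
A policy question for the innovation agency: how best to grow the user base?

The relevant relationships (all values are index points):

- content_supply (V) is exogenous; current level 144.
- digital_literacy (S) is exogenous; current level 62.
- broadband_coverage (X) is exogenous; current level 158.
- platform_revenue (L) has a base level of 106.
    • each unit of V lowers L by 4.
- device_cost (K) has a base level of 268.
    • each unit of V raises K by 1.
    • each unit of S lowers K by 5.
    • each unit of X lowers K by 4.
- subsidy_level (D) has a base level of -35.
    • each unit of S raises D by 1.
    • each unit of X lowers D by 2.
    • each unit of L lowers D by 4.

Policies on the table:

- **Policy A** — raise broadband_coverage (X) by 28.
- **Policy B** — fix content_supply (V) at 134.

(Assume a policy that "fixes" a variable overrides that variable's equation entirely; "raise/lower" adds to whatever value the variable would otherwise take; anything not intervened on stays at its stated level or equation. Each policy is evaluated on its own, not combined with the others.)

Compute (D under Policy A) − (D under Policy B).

104

Policy A (X + 28):
  V = 144
  S = 62
  X = 158 + 28 = 186
  L = 106 − 4·144 = -470
  D = -35 + 62 − 2·186 − 4·(-470) = 1535
Policy B (V := 134):
  V = 134
  S = 62
  X = 158
  L = 106 − 4·134 = -430
  D = -35 + 62 − 2·158 − 4·(-430) = 1431
D: 1535 − 1431 = 104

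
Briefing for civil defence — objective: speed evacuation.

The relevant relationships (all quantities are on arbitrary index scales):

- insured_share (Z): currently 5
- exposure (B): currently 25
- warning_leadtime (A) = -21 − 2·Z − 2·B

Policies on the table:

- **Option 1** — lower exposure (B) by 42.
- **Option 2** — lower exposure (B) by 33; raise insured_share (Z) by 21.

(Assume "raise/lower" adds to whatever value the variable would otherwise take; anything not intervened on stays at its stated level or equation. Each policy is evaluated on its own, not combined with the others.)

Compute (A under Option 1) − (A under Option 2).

60

Option 1 (B − 42):
  Z = 5
  B = 25 − 42 = -17
  A = -21 − 2·5 − 2·(-17) = 3
Option 2 (B − 33, Z + 21):
  Z = 5 + 21 = 26
  B = 25 − 33 = -8
  A = -21 − 2·26 − 2·(-8) = -57
A: 3 − (-57) = 60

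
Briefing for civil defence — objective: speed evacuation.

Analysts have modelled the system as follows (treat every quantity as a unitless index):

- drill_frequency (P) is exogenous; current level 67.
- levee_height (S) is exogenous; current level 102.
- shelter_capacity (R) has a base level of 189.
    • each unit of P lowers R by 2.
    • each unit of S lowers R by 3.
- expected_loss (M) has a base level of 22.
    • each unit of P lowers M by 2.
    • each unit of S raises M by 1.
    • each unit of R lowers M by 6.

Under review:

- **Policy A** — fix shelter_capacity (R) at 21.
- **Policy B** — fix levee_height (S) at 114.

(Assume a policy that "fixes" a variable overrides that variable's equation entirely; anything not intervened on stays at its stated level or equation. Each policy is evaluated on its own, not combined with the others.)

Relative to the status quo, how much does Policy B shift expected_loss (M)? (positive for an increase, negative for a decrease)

Baseline:
  P = 67
  S = 102
  R = 189 − 2·67 − 3·102 = -251
  M = 22 − 2·67 + 102 − 6·(-251) = 1496
Policy B (S := 114):
  P = 67
  S = 114
  R = 189 − 2·67 − 3·114 = -287
  M = 22 − 2·67 + 114 − 6·(-287) = 1724
Change in M: 1724 − 1496 = 228

228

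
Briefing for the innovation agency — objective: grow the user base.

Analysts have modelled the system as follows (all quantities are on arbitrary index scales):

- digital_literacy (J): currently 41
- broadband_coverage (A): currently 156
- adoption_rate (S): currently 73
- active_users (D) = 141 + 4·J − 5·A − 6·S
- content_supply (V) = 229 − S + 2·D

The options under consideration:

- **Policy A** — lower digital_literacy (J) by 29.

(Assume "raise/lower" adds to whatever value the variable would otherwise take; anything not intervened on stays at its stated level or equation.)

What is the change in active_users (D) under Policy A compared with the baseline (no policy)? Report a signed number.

-116

Baseline:
  J = 41
  A = 156
  S = 73
  D = 141 + 4·41 − 5·156 − 6·73 = -913
Policy A (J − 29):
  J = 41 − 29 = 12
  A = 156
  S = 73
  D = 141 + 4·12 − 5·156 − 6·73 = -1029
Change in D: -1029 − (-913) = -116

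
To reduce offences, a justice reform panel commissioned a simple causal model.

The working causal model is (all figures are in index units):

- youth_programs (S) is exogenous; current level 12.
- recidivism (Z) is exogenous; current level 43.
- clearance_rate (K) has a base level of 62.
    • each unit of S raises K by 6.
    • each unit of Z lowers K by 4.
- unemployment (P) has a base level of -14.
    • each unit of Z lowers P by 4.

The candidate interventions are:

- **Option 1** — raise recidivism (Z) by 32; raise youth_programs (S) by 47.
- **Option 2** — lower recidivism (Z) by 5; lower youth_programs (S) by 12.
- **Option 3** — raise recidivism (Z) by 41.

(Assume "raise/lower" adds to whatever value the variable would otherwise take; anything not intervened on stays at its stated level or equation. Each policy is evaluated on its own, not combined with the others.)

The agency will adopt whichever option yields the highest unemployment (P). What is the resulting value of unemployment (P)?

-166

Option 1 (Z + 32, S + 47):
  Z = 43 + 32 = 75
  P = -14 − 4·75 = -314
Option 2 (Z − 5, S − 12):
  Z = 43 − 5 = 38
  P = -14 − 4·38 = -166
Option 3 (Z + 41):
  Z = 43 + 41 = 84
  P = -14 − 4·84 = -350
Comparing — Option 1: P=-314, Option 2: P=-166, Option 3: P=-350. Highest is -166 (Option 2).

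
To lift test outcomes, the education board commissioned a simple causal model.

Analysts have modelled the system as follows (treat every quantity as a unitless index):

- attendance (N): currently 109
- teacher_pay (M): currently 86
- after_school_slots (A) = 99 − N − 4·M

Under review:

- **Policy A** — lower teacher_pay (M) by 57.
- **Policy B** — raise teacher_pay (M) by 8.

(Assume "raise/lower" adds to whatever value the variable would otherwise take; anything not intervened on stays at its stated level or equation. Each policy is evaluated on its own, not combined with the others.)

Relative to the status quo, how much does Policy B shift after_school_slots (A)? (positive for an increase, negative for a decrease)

-32

Baseline:
  N = 109
  M = 86
  A = 99 − 109 − 4·86 = -354
Policy B (M + 8):
  N = 109
  M = 86 + 8 = 94
  A = 99 − 109 − 4·94 = -386
Change in A: -386 − (-354) = -32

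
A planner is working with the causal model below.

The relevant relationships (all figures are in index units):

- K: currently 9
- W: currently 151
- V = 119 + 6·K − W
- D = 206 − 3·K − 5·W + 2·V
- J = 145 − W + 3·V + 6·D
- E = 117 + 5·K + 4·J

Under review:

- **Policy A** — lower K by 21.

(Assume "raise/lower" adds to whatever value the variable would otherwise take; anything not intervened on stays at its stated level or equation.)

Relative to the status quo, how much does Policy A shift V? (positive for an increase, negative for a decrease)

-126

Baseline:
  K = 9
  W = 151
  V = 119 + 6·9 − 151 = 22
Policy A (K − 21):
  K = 9 − 21 = -12
  W = 151
  V = 119 + 6·(-12) − 151 = -104
Change in V: -104 − 22 = -126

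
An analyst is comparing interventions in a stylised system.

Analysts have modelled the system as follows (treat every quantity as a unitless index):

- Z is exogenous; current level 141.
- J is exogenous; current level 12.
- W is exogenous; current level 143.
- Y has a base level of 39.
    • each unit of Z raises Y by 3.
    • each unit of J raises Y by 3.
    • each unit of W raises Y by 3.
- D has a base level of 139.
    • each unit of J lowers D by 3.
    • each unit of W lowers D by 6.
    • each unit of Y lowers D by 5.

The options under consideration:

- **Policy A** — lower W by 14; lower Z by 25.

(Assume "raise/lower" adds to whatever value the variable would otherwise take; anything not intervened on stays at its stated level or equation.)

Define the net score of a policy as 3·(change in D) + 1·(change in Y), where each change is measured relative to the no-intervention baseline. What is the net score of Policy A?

Baseline:
  Z = 141
  J = 12
  W = 143
  Y = 39 + 3·141 + 3·12 + 3·143 = 927
  D = 139 − 3·12 − 6·143 − 5·927 = -5390
Policy A (W − 14, Z − 25):
  Z = 141 − 25 = 116
  J = 12
  W = 143 − 14 = 129
  Y = 39 + 3·116 + 3·12 + 3·129 = 810
  D = 139 − 3·12 − 6·129 − 5·810 = -4721
ΔD = -4721 − (-5390) = 669; ΔY = 810 − 927 = -117
Score = 3·669 + 1·(-117) = 1890

1890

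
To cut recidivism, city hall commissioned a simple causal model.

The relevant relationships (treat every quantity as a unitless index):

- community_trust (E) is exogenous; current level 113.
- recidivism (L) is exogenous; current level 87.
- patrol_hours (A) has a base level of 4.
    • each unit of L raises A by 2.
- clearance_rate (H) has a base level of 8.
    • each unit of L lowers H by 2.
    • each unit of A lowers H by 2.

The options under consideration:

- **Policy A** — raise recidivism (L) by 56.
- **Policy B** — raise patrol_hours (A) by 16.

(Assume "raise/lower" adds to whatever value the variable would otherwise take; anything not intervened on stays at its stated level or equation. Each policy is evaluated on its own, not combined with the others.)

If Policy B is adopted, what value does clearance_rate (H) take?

Policy B (A + 16):
  L = 87
  A = 4 + 2·87 (+16 from intervention) = 194
  H = 8 − 2·87 − 2·194 = -554

-554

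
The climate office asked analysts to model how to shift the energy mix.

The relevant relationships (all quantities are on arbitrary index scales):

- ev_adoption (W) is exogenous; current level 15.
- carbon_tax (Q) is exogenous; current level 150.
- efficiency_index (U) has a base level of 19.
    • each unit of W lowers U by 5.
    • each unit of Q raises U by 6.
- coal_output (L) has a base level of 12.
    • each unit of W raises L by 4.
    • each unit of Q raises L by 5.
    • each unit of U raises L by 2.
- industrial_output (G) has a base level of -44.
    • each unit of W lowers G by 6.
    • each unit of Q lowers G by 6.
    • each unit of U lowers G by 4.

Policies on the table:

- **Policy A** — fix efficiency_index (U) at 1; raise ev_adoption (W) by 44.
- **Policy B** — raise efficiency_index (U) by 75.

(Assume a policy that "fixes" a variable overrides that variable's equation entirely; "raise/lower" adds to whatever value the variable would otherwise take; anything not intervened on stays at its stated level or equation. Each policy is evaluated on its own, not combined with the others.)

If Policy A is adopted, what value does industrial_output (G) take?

-1302

Policy A (U := 1, W + 44):
  W = 15 + 44 = 59
  Q = 150
  U = 1
  G = -44 − 6·59 − 6·150 − 4·1 = -1302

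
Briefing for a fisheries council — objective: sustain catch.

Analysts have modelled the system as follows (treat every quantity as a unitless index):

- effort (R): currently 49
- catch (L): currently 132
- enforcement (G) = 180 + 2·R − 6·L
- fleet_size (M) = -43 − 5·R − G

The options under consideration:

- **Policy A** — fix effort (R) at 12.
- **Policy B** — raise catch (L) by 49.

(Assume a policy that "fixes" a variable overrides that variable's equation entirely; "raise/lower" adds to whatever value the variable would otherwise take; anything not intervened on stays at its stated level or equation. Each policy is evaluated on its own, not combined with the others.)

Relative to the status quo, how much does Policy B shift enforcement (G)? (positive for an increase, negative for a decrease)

-294

Baseline:
  R = 49
  L = 132
  G = 180 + 2·49 − 6·132 = -514
Policy B (L + 49):
  R = 49
  L = 132 + 49 = 181
  G = 180 + 2·49 − 6·181 = -808
Change in G: -808 − (-514) = -294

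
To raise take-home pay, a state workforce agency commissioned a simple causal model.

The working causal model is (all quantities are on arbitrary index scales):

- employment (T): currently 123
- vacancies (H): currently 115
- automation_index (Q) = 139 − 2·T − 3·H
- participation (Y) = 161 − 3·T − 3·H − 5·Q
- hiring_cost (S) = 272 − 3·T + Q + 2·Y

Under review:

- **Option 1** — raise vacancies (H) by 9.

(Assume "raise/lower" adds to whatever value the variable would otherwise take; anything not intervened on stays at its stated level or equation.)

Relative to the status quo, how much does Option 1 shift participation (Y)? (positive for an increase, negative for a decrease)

108

Baseline:
  T = 123
  H = 115
  Q = 139 − 2·123 − 3·115 = -452
  Y = 161 − 3·123 − 3·115 − 5·(-452) = 1707
Option 1 (H + 9):
  T = 123
  H = 115 + 9 = 124
  Q = 139 − 2·123 − 3·124 = -479
  Y = 161 − 3·123 − 3·124 − 5·(-479) = 1815
Change in Y: 1815 − 1707 = 108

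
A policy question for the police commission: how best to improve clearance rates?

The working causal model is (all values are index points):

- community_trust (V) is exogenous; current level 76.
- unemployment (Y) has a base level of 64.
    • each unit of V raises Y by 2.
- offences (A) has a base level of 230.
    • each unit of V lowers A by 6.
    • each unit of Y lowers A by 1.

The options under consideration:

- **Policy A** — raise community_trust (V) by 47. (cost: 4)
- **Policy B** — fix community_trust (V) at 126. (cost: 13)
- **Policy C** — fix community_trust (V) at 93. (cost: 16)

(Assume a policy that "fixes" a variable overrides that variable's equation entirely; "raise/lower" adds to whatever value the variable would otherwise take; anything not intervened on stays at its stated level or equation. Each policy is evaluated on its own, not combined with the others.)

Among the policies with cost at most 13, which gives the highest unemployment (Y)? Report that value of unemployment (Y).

Policy A (V + 47):
  V = 76 + 47 = 123
  Y = 64 + 2·123 = 310
Policy B (V := 126):
  V = 126
  Y = 64 + 2·126 = 316
Comparing — Policy A: Y=310, Policy B: Y=316. Highest is 316 (Policy B).

316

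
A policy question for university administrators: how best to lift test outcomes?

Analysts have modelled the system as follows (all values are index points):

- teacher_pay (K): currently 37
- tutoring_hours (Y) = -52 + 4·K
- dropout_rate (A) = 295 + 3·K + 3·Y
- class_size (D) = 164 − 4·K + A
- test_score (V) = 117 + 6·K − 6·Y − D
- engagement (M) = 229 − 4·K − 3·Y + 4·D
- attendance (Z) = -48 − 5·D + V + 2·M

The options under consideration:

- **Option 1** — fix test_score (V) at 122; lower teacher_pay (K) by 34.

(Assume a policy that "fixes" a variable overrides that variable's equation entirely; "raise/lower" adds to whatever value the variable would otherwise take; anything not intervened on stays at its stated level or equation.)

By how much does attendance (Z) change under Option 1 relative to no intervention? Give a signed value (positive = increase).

Baseline:
  K = 37
  Y = -52 + 4·37 = 96
  A = 295 + 3·37 + 3·96 = 694
  D = 164 − 4·37 + 694 = 710
  V = 117 + 6·37 − 6·96 − 710 = -947
  M = 229 − 4·37 − 3·96 + 4·710 = 2633
  Z = -48 − 5·710 + (-947) + 2·2633 = 721
Option 1 (V := 122, K − 34):
  K = 37 − 34 = 3
  Y = -52 + 4·3 = -40
  A = 295 + 3·3 + 3·(-40) = 184
  D = 164 − 4·3 + 184 = 336
  V = 122
  M = 229 − 4·3 − 3·(-40) + 4·336 = 1681
  Z = -48 − 5·336 + 122 + 2·1681 = 1756
Change in Z: 1756 − 721 = 1035

1035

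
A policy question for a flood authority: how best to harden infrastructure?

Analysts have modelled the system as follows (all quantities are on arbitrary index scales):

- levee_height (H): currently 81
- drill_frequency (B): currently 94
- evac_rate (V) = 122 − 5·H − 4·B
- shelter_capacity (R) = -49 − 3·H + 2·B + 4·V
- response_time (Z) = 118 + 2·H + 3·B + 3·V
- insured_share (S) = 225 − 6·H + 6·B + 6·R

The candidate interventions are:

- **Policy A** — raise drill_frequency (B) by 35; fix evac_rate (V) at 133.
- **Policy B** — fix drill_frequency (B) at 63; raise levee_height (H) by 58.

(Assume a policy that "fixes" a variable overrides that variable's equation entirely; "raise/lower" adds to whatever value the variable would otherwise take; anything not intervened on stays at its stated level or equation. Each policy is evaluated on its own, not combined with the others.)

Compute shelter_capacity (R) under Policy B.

-3640

Policy B (B := 63, H + 58):
  H = 81 + 58 = 139
  B = 63
  V = 122 − 5·139 − 4·63 = -825
  R = -49 − 3·139 + 2·63 + 4·(-825) = -3640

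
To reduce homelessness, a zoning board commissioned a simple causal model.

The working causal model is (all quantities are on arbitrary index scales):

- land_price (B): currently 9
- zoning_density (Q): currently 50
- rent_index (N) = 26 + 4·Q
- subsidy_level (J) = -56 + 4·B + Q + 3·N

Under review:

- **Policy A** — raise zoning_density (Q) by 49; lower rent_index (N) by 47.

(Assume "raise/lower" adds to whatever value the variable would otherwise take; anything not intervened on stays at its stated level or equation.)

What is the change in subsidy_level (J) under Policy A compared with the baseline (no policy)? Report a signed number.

496

Baseline:
  B = 9
  Q = 50
  N = 26 + 4·50 = 226
  J = -56 + 4·9 + 50 + 3·226 = 708
Policy A (Q + 49, N − 47):
  B = 9
  Q = 50 + 49 = 99
  N = 26 + 4·99 (−47 from intervention) = 375
  J = -56 + 4·9 + 99 + 3·375 = 1204
Change in J: 1204 − 708 = 496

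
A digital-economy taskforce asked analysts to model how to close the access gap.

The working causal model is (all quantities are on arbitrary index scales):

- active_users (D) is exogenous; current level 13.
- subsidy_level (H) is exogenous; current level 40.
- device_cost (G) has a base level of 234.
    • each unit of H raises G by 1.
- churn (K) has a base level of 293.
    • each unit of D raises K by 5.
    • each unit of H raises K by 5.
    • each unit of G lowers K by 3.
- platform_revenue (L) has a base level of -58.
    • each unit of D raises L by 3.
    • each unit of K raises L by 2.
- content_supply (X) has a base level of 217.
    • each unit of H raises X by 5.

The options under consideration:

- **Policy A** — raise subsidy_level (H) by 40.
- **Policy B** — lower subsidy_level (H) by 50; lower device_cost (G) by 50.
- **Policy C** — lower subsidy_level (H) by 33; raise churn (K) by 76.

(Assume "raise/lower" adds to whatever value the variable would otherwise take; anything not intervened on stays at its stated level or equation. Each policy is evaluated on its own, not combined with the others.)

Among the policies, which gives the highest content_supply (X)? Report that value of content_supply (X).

Policy A (H + 40):
  H = 40 + 40 = 80
  X = 217 + 5·80 = 617
Policy B (H − 50, G − 50):
  H = 40 − 50 = -10
  X = 217 + 5·(-10) = 167
Policy C (H − 33, K + 76):
  H = 40 − 33 = 7
  X = 217 + 5·7 = 252
Comparing — Policy A: X=617, Policy B: X=167, Policy C: X=252. Highest is 617 (Policy A).

617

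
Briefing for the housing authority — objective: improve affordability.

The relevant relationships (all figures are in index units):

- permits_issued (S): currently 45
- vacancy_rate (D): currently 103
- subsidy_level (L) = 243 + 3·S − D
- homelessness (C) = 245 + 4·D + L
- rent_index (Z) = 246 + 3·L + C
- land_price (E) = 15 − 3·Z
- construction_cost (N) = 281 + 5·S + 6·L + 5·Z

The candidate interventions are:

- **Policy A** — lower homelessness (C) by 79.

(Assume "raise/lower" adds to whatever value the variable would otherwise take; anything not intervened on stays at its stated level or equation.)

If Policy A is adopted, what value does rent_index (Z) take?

Policy A (C − 79):
  S = 45
  D = 103
  L = 243 + 3·45 − 103 = 275
  C = 245 + 4·103 + 275 (−79 from intervention) = 853
  Z = 246 + 3·275 + 853 = 1924

1924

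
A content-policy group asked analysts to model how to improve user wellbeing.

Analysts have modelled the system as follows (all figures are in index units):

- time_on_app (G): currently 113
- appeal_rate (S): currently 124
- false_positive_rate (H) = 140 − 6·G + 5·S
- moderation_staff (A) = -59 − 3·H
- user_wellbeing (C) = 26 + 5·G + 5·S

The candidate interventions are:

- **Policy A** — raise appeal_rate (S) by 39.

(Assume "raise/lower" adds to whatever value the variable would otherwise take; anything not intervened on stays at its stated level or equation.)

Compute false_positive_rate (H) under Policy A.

Policy A (S + 39):
  G = 113
  S = 124 + 39 = 163
  H = 140 − 6·113 + 5·163 = 277

277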